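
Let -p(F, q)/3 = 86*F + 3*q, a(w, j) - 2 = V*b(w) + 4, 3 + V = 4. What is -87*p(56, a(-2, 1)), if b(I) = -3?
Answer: 1259325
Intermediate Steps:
V = 1 (V = -3 + 4 = 1)
a(w, j) = 3 (a(w, j) = 2 + (1*(-3) + 4) = 2 + (-3 + 4) = 2 + 1 = 3)
p(F, q) = -258*F - 9*q (p(F, q) = -3*(86*F + 3*q) = -3*(3*q + 86*F) = -258*F - 9*q)
-87*p(56, a(-2, 1)) = -87*(-258*56 - 9*3) = -87*(-14448 - 27) = -87*(-14475) = 1259325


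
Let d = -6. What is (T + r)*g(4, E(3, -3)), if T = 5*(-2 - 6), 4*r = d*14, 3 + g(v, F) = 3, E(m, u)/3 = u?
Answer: 0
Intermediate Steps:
E(m, u) = 3*u
g(v, F) = 0 (g(v, F) = -3 + 3 = 0)
r = -21 (r = (-6*14)/4 = (¼)*(-84) = -21)
T = -40 (T = 5*(-8) = -40)
(T + r)*g(4, E(3, -3)) = (-40 - 21)*0 = -61*0 = 0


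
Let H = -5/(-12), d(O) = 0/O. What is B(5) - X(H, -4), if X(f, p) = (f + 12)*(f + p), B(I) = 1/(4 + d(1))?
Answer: 6443/144 ≈ 44.743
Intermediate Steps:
d(O) = 0
B(I) = ¼ (B(I) = 1/(4 + 0) = 1/4 = ¼)
H = 5/12 (H = -5*(-1/12) = 5/12 ≈ 0.41667)
X(f, p) = (12 + f)*(f + p)
B(5) - X(H, -4) = ¼ - ((5/12)² + 12*(5/12) + 12*(-4) + (5/12)*(-4)) = ¼ - (25/144 + 5 - 48 - 5/3) = ¼ - 1*(-6407/144) = ¼ + 6407/144 = 6443/144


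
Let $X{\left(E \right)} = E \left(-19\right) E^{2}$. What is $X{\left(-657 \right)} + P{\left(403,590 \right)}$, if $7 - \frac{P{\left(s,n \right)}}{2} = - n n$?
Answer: $5388970681$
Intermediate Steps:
$P{\left(s,n \right)} = 14 + 2 n^{2}$ ($P{\left(s,n \right)} = 14 - 2 - n n = 14 - 2 \left(- n^{2}\right) = 14 + 2 n^{2}$)
$X{\left(E \right)} = - 19 E^{3}$ ($X{\left(E \right)} = - 19 E E^{2} = - 19 E^{3}$)
$X{\left(-657 \right)} + P{\left(403,590 \right)} = - 19 \left(-657\right)^{3} + \left(14 + 2 \cdot 590^{2}\right) = \left(-19\right) \left(-283593393\right) + \left(14 + 2 \cdot 348100\right) = 5388274467 + \left(14 + 696200\right) = 5388274467 + 696214 = 5388970681$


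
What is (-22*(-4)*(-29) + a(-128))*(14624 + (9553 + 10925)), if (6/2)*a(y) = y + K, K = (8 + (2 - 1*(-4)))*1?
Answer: -90914180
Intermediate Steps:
K = 14 (K = (8 + (2 + 4))*1 = (8 + 6)*1 = 14*1 = 14)
a(y) = 14/3 + y/3 (a(y) = (y + 14)/3 = (14 + y)/3 = 14/3 + y/3)
(-22*(-4)*(-29) + a(-128))*(14624 + (9553 + 10925)) = (-22*(-4)*(-29) + (14/3 + (⅓)*(-128)))*(14624 + (9553 + 10925)) = (88*(-29) + (14/3 - 128/3))*(14624 + 20478) = (-2552 - 38)*35102 = -2590*35102 = -90914180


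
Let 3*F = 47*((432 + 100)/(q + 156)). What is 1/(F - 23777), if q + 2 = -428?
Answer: -411/9784849 ≈ -4.2004e-5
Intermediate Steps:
q = -430 (q = -2 - 428 = -430)
F = -12502/411 (F = (47*((432 + 100)/(-430 + 156)))/3 = (47*(532/(-274)))/3 = (47*(532*(-1/274)))/3 = (47*(-266/137))/3 = (⅓)*(-12502/137) = -12502/411 ≈ -30.418)
1/(F - 23777) = 1/(-12502/411 - 23777) = 1/(-9784849/411) = -411/9784849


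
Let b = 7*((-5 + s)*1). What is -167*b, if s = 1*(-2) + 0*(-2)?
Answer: 8183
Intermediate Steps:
s = -2 (s = -2 + 0 = -2)
b = -49 (b = 7*((-5 - 2)*1) = 7*(-7*1) = 7*(-7) = -49)
-167*b = -167*(-49) = 8183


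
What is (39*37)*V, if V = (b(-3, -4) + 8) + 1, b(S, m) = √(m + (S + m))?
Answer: 12987 + 1443*I*√11 ≈ 12987.0 + 4785.9*I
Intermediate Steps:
b(S, m) = √(S + 2*m)
V = 9 + I*√11 (V = (√(-3 + 2*(-4)) + 8) + 1 = (√(-3 - 8) + 8) + 1 = (√(-11) + 8) + 1 = (I*√11 + 8) + 1 = (8 + I*√11) + 1 = 9 + I*√11 ≈ 9.0 + 3.3166*I)
(39*37)*V = (39*37)*(9 + I*√11) = 1443*(9 + I*√11) = 12987 + 1443*I*√11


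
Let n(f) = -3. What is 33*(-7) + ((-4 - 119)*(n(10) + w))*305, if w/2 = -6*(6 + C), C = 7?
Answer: 5964654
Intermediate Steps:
w = -156 (w = 2*(-6*(6 + 7)) = 2*(-6*13) = 2*(-78) = -156)
33*(-7) + ((-4 - 119)*(n(10) + w))*305 = 33*(-7) + ((-4 - 119)*(-3 - 156))*305 = -231 - 123*(-159)*305 = -231 + 19557*305 = -231 + 5964885 = 5964654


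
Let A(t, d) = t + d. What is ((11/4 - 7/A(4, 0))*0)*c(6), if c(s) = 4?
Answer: 0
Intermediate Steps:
A(t, d) = d + t
((11/4 - 7/A(4, 0))*0)*c(6) = ((11/4 - 7/(0 + 4))*0)*4 = ((11*(¼) - 7/4)*0)*4 = ((11/4 - 7*¼)*0)*4 = ((11/4 - 7/4)*0)*4 = (1*0)*4 = 0*4 = 0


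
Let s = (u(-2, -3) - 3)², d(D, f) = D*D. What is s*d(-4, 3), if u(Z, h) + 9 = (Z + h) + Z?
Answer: 5776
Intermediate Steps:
d(D, f) = D²
u(Z, h) = -9 + h + 2*Z (u(Z, h) = -9 + ((Z + h) + Z) = -9 + (h + 2*Z) = -9 + h + 2*Z)
s = 361 (s = ((-9 - 3 + 2*(-2)) - 3)² = ((-9 - 3 - 4) - 3)² = (-16 - 3)² = (-19)² = 361)
s*d(-4, 3) = 361*(-4)² = 361*16 = 5776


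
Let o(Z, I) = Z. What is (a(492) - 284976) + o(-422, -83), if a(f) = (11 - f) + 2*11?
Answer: -285857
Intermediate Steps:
a(f) = 33 - f (a(f) = (11 - f) + 22 = 33 - f)
(a(492) - 284976) + o(-422, -83) = ((33 - 1*492) - 284976) - 422 = ((33 - 492) - 284976) - 422 = (-459 - 284976) - 422 = -285435 - 422 = -285857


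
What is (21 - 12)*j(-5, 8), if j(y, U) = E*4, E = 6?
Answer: 216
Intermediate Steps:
j(y, U) = 24 (j(y, U) = 6*4 = 24)
(21 - 12)*j(-5, 8) = (21 - 12)*24 = 9*24 = 216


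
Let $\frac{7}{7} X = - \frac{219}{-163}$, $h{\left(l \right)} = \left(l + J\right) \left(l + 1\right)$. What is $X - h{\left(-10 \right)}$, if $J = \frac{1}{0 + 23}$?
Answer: $- \frac{330906}{3749} \approx -88.265$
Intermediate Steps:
$J = \frac{1}{23} \approx 0.043478$
$h{\left(l \right)} = \left(1 + l\right) \left(\frac{1}{23} + l\right)$ ($h{\left(l \right)} = \left(l + \frac{1}{23}\right) \left(l + 1\right) = \left(\frac{1}{23} + l\right) \left(1 + l\right) = \left(1 + l\right) \left(\frac{1}{23} + l\right)$)
$X = \frac{219}{163}$ ($X = - \frac{219}{-163} = \left(-219\right) \left(- \frac{1}{163}\right) = \frac{219}{163} \approx 1.3436$)
$X - h{\left(-10 \right)} = \frac{219}{163} - \left(\frac{1}{23} + \left(-10\right)^{2} + \frac{24}{23} \left(-10\right)\right) = \frac{219}{163} - \left(\frac{1}{23} + 100 - \frac{240}{23}\right) = \frac{219}{163} - \frac{2061}{23} = - \frac{330906}{3749}$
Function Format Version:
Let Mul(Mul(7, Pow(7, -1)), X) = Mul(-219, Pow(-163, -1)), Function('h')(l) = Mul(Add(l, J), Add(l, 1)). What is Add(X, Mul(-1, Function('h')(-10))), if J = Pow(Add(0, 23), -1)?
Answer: Rational(-330906, 3749) ≈ -88.265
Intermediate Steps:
J = Rational(1, 23) (J = Pow(23, -1) = Rational(1, 23) ≈ 0.043478)
Function('h')(l) = Mul(Add(1, l), Add(Rational(1, 23), l)) (Function('h')(l) = Mul(Add(l, Rational(1, 23)), Add(l, 1)) = Mul(Add(Rational(1, 23), l), Add(1, l)) = Mul(Add(1, l), Add(Rational(1, 23), l)))
X = Rational(219, 163) (X = Mul(-219, Pow(-163, -1)) = Mul(-219, Rational(-1, 163)) = Rational(219, 163) ≈ 1.3436)
Add(X, Mul(-1, Function('h')(-10))) = Add(Rational(219, 163), Mul(-1, Add(Rational(1, 23), Pow(-10, 2), Mul(Rational(24, 23), -10)))) = Add(Rational(219, 163), Mul(-1, Add(Rational(1, 23), 100, Rational(-240, 23)))) = Add(Rational(219, 163), Mul(-1, Rational(2061, 23))) = Add(Rational(219, 163), Rational(-2061, 23)) = Rational(-330906, 3749)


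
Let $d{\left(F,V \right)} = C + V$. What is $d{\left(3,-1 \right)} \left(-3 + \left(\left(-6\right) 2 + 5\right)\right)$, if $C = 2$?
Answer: $-10$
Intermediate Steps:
$d{\left(F,V \right)} = 2 + V$
$d{\left(3,-1 \right)} \left(-3 + \left(\left(-6\right) 2 + 5\right)\right) = \left(2 - 1\right) \left(-3 + \left(\left(-6\right) 2 + 5\right)\right) = 1 \left(-3 + \left(-12 + 5\right)\right) = 1 \left(-3 - 7\right) = 1 \left(-10\right) = -10$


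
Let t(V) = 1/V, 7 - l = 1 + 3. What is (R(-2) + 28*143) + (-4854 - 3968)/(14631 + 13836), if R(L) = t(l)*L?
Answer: 113954068/28467 ≈ 4003.0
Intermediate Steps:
l = 3 (l = 7 - (1 + 3) = 7 - 1*4 = 7 - 4 = 3)
R(L) = L/3
(R(-2) + 28*143) + (-4854 - 3968)/(14631 + 13836) = ((⅓)*(-2) + 28*143) + (-4854 - 3968)/(14631 + 13836) = (-⅔ + 4004) - 8822/28467 = 12010/3 - 8822*1/28467 = 12010/3 - 8822/28467 = 113954068/28467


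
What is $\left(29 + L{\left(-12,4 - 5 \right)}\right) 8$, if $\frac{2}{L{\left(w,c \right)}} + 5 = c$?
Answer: $\frac{688}{3} \approx 229.33$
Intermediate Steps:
$L{\left(w,c \right)} = \frac{2}{-5 + c}$
$\left(29 + L{\left(-12,4 - 5 \right)}\right) 8 = \left(29 + \frac{2}{-5 + \left(4 - 5\right)}\right) 8 = \left(29 + \frac{2}{-5 - 1}\right) 8 = \left(29 + \frac{2}{-6}\right) 8 = \left(29 + 2 \left(- \frac{1}{6}\right)\right) 8 = \left(29 - \frac{1}{3}\right) 8 = \frac{86}{3} \cdot 8 = \frac{688}{3}$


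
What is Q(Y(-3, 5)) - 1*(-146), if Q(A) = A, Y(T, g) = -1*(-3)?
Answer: 149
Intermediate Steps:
Y(T, g) = 3
Q(Y(-3, 5)) - 1*(-146) = 3 - 1*(-146) = 3 + 146 = 149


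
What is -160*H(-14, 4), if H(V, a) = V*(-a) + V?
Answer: -6720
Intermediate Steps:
H(V, a) = V - V*a (H(V, a) = -V*a + V = V - V*a)
-160*H(-14, 4) = -(-2240)*(1 - 1*4) = -(-2240)*(1 - 4) = -(-2240)*(-3) = -160*42 = -6720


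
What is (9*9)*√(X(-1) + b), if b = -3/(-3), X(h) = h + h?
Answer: 81*I ≈ 81.0*I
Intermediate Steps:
X(h) = 2*h
b = 1 (b = -3*(-⅓) = 1)
(9*9)*√(X(-1) + b) = (9*9)*√(2*(-1) + 1) = 81*√(-2 + 1) = 81*√(-1) = 81*I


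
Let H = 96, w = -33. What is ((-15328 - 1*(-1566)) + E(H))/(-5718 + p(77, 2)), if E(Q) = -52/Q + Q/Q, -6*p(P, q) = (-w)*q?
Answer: 330277/137496 ≈ 2.4021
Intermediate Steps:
p(P, q) = -11*q/2 (p(P, q) = -(-1*(-33))*q/6 = -11*q/2)
E(Q) = 1 - 52/Q (E(Q) = -52/Q + 1 = 1 - 52/Q)
((-15328 - 1*(-1566)) + E(H))/(-5718 + p(77, 2)) = ((-15328 - 1*(-1566)) + (-52 + 96)/96)/(-5718 - 11/2*2) = ((-15328 + 1566) + (1/96)*44)/(-5718 - 11) = (-13762 + 11/24)/(-5729) = -330277/24*(-1/5729) = 330277/137496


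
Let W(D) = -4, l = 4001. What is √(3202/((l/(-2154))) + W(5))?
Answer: 2*I*√6914840278/4001 ≈ 41.567*I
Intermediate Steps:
√(3202/((l/(-2154))) + W(5)) = √(3202/((4001/(-2154))) - 4) = √(3202/((4001*(-1/2154))) - 4) = √(3202/(-4001/2154) - 4) = √(3202*(-2154/4001) - 4) = √(-6897108/4001 - 4) = √(-6913112/4001) = 2*I*√6914840278/4001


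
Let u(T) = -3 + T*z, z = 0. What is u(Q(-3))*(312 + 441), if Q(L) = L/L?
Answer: -2259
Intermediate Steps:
Q(L) = 1
u(T) = -3 (u(T) = -3 + T*0 = -3 + 0 = -3)
u(Q(-3))*(312 + 441) = -3*(312 + 441) = -3*753 = -2259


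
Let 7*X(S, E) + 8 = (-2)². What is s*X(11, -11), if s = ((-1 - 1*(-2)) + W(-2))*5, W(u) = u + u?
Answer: 60/7 ≈ 8.5714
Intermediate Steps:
W(u) = 2*u
s = -15 (s = ((-1 - 1*(-2)) + 2*(-2))*5 = ((-1 + 2) - 4)*5 = (1 - 4)*5 = -3*5 = -15)
X(S, E) = -4/7 (X(S, E) = -8/7 + (⅐)*(-2)² = -8/7 + (⅐)*4 = -8/7 + 4/7 = -4/7)
s*X(11, -11) = -15*(-4/7) = 60/7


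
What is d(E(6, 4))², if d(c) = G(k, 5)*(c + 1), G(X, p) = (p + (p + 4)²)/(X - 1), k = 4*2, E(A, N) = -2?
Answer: 7396/49 ≈ 150.94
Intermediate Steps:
k = 8
G(X, p) = (p + (4 + p)²)/(-1 + X)
d(c) = 86/7 + 86*c/7 (d(c) = ((5 + (4 + 5)²)/(-1 + 8))*(c + 1) = ((5 + 9²)/7)*(1 + c) = ((5 + 81)/7)*(1 + c) = ((⅐)*86)*(1 + c) = 86*(1 + c)/7 = 86/7 + 86*c/7)
d(E(6, 4))² = (86/7 + (86/7)*(-2))² = (86/7 - 172/7)² = (-86/7)² = 7396/49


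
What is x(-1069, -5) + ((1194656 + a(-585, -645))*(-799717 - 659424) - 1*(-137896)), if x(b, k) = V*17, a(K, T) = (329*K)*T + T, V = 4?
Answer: -182879884571012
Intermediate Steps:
a(K, T) = T + 329*K*T (a(K, T) = 329*K*T + T = T + 329*K*T)
x(b, k) = 68 (x(b, k) = 4*17 = 68)
x(-1069, -5) + ((1194656 + a(-585, -645))*(-799717 - 659424) - 1*(-137896)) = 68 + ((1194656 - 645*(1 + 329*(-585)))*(-799717 - 659424) - 1*(-137896)) = 68 + ((1194656 - 645*(1 - 192465))*(-1459141) + 137896) = 68 + ((1194656 - 645*(-192464))*(-1459141) + 137896) = 68 + ((1194656 + 124139280)*(-1459141) + 137896) = 68 + (125333936*(-1459141) + 137896) = 68 + (-182879884708976 + 137896) = 68 - 182879884571080 = -182879884571012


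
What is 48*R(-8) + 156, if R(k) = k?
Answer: -228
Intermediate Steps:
48*R(-8) + 156 = 48*(-8) + 156 = -384 + 156 = -228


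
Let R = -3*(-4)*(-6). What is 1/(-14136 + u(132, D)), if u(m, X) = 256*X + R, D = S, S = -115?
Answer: -1/43648 ≈ -2.2911e-5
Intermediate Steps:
R = -72 (R = 12*(-6) = -72)
D = -115
u(m, X) = -72 + 256*X (u(m, X) = 256*X - 72 = -72 + 256*X)
1/(-14136 + u(132, D)) = 1/(-14136 + (-72 + 256*(-115))) = 1/(-14136 + (-72 - 29440)) = 1/(-14136 - 29512) = 1/(-43648) = -1/43648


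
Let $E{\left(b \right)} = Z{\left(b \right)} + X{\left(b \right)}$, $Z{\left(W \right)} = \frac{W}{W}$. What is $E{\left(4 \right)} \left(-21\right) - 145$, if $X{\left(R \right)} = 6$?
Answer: $-292$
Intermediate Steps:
$Z{\left(W \right)} = 1$
$E{\left(b \right)} = 7$ ($E{\left(b \right)} = 1 + 6 = 7$)
$E{\left(4 \right)} \left(-21\right) - 145 = 7 \left(-21\right) - 145 = -147 - 145 = -292$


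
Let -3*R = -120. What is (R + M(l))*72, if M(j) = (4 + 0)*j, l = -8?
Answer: 576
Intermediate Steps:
R = 40 (R = -⅓*(-120) = 40)
M(j) = 4*j
(R + M(l))*72 = (40 + 4*(-8))*72 = (40 - 32)*72 = 8*72 = 576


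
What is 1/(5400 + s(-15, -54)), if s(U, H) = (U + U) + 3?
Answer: 1/5373 ≈ 0.00018612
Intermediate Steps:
s(U, H) = 3 + 2*U (s(U, H) = 2*U + 3 = 3 + 2*U)
1/(5400 + s(-15, -54)) = 1/(5400 + (3 + 2*(-15))) = 1/(5400 + (3 - 30)) = 1/(5400 - 27) = 1/5373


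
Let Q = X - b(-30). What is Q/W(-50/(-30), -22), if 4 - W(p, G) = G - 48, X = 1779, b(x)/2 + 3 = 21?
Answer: 1743/74 ≈ 23.554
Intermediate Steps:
b(x) = 36 (b(x) = -6 + 2*21 = -6 + 42 = 36)
W(p, G) = 52 - G (W(p, G) = 4 - (G - 48) = 4 - (-48 + G) = 4 + (48 - G) = 52 - G)
Q = 1743 (Q = 1779 - 1*36 = 1779 - 36 = 1743)
Q/W(-50/(-30), -22) = 1743/(52 - 1*(-22)) = 1743/(52 + 22) = 1743/74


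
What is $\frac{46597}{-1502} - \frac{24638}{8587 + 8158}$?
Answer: $- \frac{817273041}{25150990} \approx -32.495$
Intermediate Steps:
$\frac{46597}{-1502} - \frac{24638}{8587 + 8158} = 46597 \left(- \frac{1}{1502}\right) - \frac{24638}{16745} = - \frac{46597}{1502} - \frac{24638}{16745} = - \frac{817273041}{25150990}$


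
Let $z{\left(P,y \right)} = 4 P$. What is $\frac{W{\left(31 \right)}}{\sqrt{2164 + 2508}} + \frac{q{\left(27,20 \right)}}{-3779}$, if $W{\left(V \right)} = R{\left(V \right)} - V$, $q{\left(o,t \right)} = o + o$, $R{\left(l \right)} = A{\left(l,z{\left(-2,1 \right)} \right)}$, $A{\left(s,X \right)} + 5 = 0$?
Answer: $- \frac{54}{3779} - \frac{9 \sqrt{73}}{146} \approx -0.54097$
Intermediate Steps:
$A{\left(s,X \right)} = -5$ ($A{\left(s,X \right)} = -5 + 0 = -5$)
$R{\left(l \right)} = -5$
$q{\left(o,t \right)} = 2 o$
$W{\left(V \right)} = -5 - V$
$\frac{W{\left(31 \right)}}{\sqrt{2164 + 2508}} + \frac{q{\left(27,20 \right)}}{-3779} = \frac{-5 - 31}{\sqrt{2164 + 2508}} + \frac{2 \cdot 27}{-3779} = \frac{-5 - 31}{\sqrt{4672}} + 54 \left(- \frac{1}{3779}\right) = - \frac{36}{8 \sqrt{73}} - \frac{54}{3779} = - 36 \frac{\sqrt{73}}{584} - \frac{54}{3779} = - \frac{9 \sqrt{73}}{146} - \frac{54}{3779} = - \frac{54}{3779} - \frac{9 \sqrt{73}}{146}$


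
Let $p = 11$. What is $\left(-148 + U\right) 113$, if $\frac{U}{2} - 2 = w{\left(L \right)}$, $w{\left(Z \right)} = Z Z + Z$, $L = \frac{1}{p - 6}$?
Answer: $- \frac{405444}{25} \approx -16218.0$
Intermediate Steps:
$L = \frac{1}{5}$ ($L = \frac{1}{11 - 6} = \frac{1}{5} \approx 0.2$)
$w{\left(Z \right)} = Z + Z^{2}$ ($w{\left(Z \right)} = Z^{2} + Z = Z + Z^{2}$)
$U = \frac{112}{25}$ ($U = 4 + 2 \frac{1 + \frac{1}{5}}{5} = 4 + 2 \cdot \frac{1}{5} \cdot \frac{6}{5} = 4 + 2 \cdot \frac{6}{25} = 4 + \frac{12}{25} = \frac{112}{25} \approx 4.48$)
$\left(-148 + U\right) 113 = \left(-148 + \frac{112}{25}\right) 113 = \left(- \frac{3588}{25}\right) 113 = - \frac{405444}{25}$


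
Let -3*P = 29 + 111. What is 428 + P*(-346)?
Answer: 49724/3 ≈ 16575.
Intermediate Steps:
P = -140/3 (P = -(29 + 111)/3 = -⅓*140 = -140/3 ≈ -46.667)
428 + P*(-346) = 428 - 140/3*(-346) = 428 + 48440/3 = 49724/3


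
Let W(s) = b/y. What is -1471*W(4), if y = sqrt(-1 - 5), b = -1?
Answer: -1471*I*sqrt(6)/6 ≈ -600.53*I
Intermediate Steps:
y = I*sqrt(6) (y = sqrt(-6) = I*sqrt(6) ≈ 2.4495*I)
W(s) = I*sqrt(6)/6 (W(s) = -1/(I*sqrt(6)) = -(-1)*I*sqrt(6)/6 = I*sqrt(6)/6)
-1471*W(4) = -1471*I*sqrt(6)/6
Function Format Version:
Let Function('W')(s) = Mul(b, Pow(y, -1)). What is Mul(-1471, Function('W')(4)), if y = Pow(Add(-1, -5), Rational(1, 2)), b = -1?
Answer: Mul(Rational(-1471, 6), I, Pow(6, Rational(1, 2))) ≈ Mul(-600.53, I)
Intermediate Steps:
y = Mul(I, Pow(6, Rational(1, 2))) (y = Pow(-6, Rational(1, 2)) = Mul(I, Pow(6, Rational(1, 2))) ≈ Mul(2.4495, I))
Function('W')(s) = Mul(Rational(1, 6), I, Pow(6, Rational(1, 2))) (Function('W')(s) = Mul(-1, Pow(Mul(I, Pow(6, Rational(1, 2))), -1)) = Mul(-1, Mul(Rational(-1, 6), I, Pow(6, Rational(1, 2)))) = Mul(Rational(1, 6), I, Pow(6, Rational(1, 2))))
Mul(-1471, Function('W')(4)) = Mul(-1471, Mul(Rational(1, 6), I, Pow(6, Rational(1, 2)))) = Mul(Rational(-1471, 6), I, Pow(6, Rational(1, 2)))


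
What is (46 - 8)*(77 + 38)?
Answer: 4370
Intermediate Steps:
(46 - 8)*(77 + 38) = 38*115 = 4370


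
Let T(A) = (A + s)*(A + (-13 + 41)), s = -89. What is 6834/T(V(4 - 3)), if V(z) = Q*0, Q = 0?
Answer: -3417/1246 ≈ -2.7424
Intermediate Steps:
V(z) = 0 (V(z) = 0*0 = 0)
T(A) = (-89 + A)*(28 + A) (T(A) = (A - 89)*(A + (-13 + 41)) = (-89 + A)*(A + 28) = (-89 + A)*(28 + A))
6834/T(V(4 - 3)) = 6834/(-2492 + 0² - 61*0) = 6834/(-2492 + 0 + 0) = 6834/(-2492) = 6834*(-1/2492) = -3417/1246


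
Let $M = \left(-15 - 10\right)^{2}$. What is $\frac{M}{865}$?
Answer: $\frac{125}{173} \approx 0.72254$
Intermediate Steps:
$M = 625$ ($M = \left(-25\right)^{2} = 625$)
$\frac{M}{865} = \frac{625}{865} = 625 \cdot \frac{1}{865} = \frac{125}{173}$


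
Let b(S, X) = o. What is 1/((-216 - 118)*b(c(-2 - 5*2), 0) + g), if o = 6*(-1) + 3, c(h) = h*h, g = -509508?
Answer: -1/508506 ≈ -1.9665e-6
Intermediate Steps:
c(h) = h²
o = -3 (o = -6 + 3 = -3)
b(S, X) = -3
1/((-216 - 118)*b(c(-2 - 5*2), 0) + g) = 1/((-216 - 118)*(-3) - 509508) = 1/(-334*(-3) - 509508) = 1/(1002 - 509508) = 1/(-508506) = -1/508506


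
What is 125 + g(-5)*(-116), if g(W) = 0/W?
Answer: 125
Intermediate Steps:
g(W) = 0
125 + g(-5)*(-116) = 125 + 0*(-116) = 125 + 0 = 125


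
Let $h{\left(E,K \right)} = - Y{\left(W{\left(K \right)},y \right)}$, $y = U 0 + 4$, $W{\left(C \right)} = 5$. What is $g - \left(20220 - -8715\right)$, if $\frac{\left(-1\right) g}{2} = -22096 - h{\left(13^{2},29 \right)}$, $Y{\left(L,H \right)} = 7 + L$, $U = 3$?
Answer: $15233$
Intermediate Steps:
$y = 4$ ($y = 3 \cdot 0 + 4 = 0 + 4 = 4$)
$h{\left(E,K \right)} = -12$ ($h{\left(E,K \right)} = - (7 + 5) = \left(-1\right) 12 = -12$)
$g = 44168$ ($g = - 2 \left(-22096 - -12\right) = - 2 \left(-22096 + 12\right) = \left(-2\right) \left(-22084\right) = 44168$)
$g - \left(20220 - -8715\right) = 44168 - \left(20220 - -8715\right) = 44168 - \left(20220 + 8715\right) = 44168 - 28935 = 15233$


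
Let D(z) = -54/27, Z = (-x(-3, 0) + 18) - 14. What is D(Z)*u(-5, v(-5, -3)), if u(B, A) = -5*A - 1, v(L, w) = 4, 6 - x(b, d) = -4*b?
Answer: 42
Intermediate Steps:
x(b, d) = 6 + 4*b (x(b, d) = 6 - (-4)*b = 6 + 4*b)
u(B, A) = -1 - 5*A
Z = 10 (Z = (-(6 + 4*(-3)) + 18) - 14 = (-(6 - 12) + 18) - 14 = (-1*(-6) + 18) - 14 = (6 + 18) - 14 = 24 - 14 = 10)
D(z) = -2 (D(z) = -54*1/27 = -2)
D(Z)*u(-5, v(-5, -3)) = -2*(-1 - 5*4) = -2*(-1 - 20) = -2*(-21) = 42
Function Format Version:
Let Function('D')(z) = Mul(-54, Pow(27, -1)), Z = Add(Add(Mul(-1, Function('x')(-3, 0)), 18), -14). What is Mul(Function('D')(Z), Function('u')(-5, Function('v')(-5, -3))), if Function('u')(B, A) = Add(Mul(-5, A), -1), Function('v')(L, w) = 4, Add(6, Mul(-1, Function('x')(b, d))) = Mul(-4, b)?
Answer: 42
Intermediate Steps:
Function('x')(b, d) = Add(6, Mul(4, b)) (Function('x')(b, d) = Add(6, Mul(-1, Mul(-4, b))) = Add(6, Mul(4, b)))
Function('u')(B, A) = Add(-1, Mul(-5, A))
Z = 10 (Z = Add(Add(Mul(-1, Add(6, Mul(4, -3))), 18), -14) = Add(Add(Mul(-1, Add(6, -12)), 18), -14) = Add(Add(Mul(-1, -6), 18), -14) = Add(Add(6, 18), -14) = Add(24, -14) = 10)
Function('D')(z) = -2 (Function('D')(z) = Mul(-54, Rational(1, 27)) = -2)
Mul(Function('D')(Z), Function('u')(-5, Function('v')(-5, -3))) = Mul(-2, Add(-1, Mul(-5, 4))) = Mul(-2, Add(-1, -20)) = Mul(-2, -21) = 42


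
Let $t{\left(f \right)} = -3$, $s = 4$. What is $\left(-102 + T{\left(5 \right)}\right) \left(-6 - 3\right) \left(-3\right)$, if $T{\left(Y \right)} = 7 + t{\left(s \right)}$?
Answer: $-2646$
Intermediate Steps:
$T{\left(Y \right)} = 4$ ($T{\left(Y \right)} = 7 - 3 = 4$)
$\left(-102 + T{\left(5 \right)}\right) \left(-6 - 3\right) \left(-3\right) = \left(-102 + 4\right) \left(-6 - 3\right) \left(-3\right) = - 98 \left(\left(-9\right) \left(-3\right)\right) = \left(-98\right) 27 = -2646$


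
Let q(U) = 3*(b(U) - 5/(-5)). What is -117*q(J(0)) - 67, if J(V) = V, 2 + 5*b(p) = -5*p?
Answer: -1388/5 ≈ -277.60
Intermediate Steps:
b(p) = -⅖ - p (b(p) = -⅖ + (-5*p)/5 = -⅖ - p)
q(U) = 9/5 - 3*U (q(U) = 3*((-⅖ - U) - 5/(-5)) = 3*((-⅖ - U) - 5*(-⅕)) = 3*((-⅖ - U) + 1) = 3*(⅗ - U) = 9/5 - 3*U)
-117*q(J(0)) - 67 = -117*(9/5 - 3*0) - 67 = -117*(9/5 + 0) - 67 = -117*9/5 - 67 = -1053/5 - 67 = -1388/5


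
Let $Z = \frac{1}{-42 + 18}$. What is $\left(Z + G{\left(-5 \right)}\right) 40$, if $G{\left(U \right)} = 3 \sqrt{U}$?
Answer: $- \frac{5}{3} + 120 i \sqrt{5} \approx -1.6667 + 268.33 i$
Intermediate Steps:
$Z = - \frac{1}{24}$ ($Z = \frac{1}{-24} = - \frac{1}{24} \approx -0.041667$)
$\left(Z + G{\left(-5 \right)}\right) 40 = \left(- \frac{1}{24} + 3 \sqrt{-5}\right) 40 = \left(- \frac{1}{24} + 3 i \sqrt{5}\right) 40 = - \frac{5}{3} + 120 i \sqrt{5}$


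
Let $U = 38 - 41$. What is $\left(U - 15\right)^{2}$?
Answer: $324$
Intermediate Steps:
$U = -3$
$\left(U - 15\right)^{2} = \left(-3 - 15\right)^{2} = \left(-18\right)^{2} = 324$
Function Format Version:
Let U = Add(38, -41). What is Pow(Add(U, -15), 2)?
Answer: 324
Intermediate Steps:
U = -3
Pow(Add(U, -15), 2) = Pow(Add(-3, -15), 2) = Pow(-18, 2) = 324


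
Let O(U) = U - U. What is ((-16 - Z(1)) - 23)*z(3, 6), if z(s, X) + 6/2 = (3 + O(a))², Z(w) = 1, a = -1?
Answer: -240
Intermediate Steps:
O(U) = 0
z(s, X) = 6 (z(s, X) = -3 + (3 + 0)² = -3 + 3² = -3 + 9 = 6)
((-16 - Z(1)) - 23)*z(3, 6) = ((-16 - 1*1) - 23)*6 = ((-16 - 1) - 23)*6 = (-17 - 23)*6 = -40*6 = -240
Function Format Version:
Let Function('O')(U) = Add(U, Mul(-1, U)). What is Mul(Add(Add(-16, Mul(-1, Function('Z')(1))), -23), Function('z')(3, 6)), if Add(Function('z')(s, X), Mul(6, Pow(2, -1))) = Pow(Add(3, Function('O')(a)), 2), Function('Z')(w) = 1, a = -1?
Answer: -240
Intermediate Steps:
Function('O')(U) = 0
Function('z')(s, X) = 6 (Function('z')(s, X) = Add(-3, Pow(Add(3, 0), 2)) = Add(-3, Pow(3, 2)) = Add(-3, 9) = 6)
Mul(Add(Add(-16, Mul(-1, Function('Z')(1))), -23), Function('z')(3, 6)) = Mul(Add(Add(-16, Mul(-1, 1)), -23), 6) = Mul(Add(Add(-16, -1), -23), 6) = Mul(Add(-17, -23), 6) = Mul(-40, 6) = -240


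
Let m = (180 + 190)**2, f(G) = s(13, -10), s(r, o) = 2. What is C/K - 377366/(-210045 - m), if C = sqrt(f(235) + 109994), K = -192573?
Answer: 377366/346945 - 2*sqrt(27499)/192573 ≈ 1.0860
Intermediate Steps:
f(G) = 2
m = 136900 (m = 370**2 = 136900)
C = 2*sqrt(27499) (C = sqrt(2 + 109994) = sqrt(109996) = 2*sqrt(27499) ≈ 331.66)
C/K - 377366/(-210045 - m) = (2*sqrt(27499))/(-192573) - 377366/(-210045 - 1*136900) = (2*sqrt(27499))*(-1/192573) - 377366/(-210045 - 136900) = -2*sqrt(27499)/192573 - 377366/(-346945) = -2*sqrt(27499)/192573 - 377366*(-1/346945) = -2*sqrt(27499)/192573 + 377366/346945 = 377366/346945 - 2*sqrt(27499)/192573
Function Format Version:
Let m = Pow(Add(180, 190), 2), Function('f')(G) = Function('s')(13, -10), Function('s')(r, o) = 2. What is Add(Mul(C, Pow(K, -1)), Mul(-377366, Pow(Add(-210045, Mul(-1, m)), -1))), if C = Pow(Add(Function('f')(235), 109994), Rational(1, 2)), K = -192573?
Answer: Add(Rational(377366, 346945), Mul(Rational(-2, 192573), Pow(27499, Rational(1, 2)))) ≈ 1.0860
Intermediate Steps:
Function('f')(G) = 2
m = 136900 (m = Pow(370, 2) = 136900)
C = Mul(2, Pow(27499, Rational(1, 2))) (C = Pow(Add(2, 109994), Rational(1, 2)) = Pow(109996, Rational(1, 2)) = Mul(2, Pow(27499, Rational(1, 2))) ≈ 331.66)
Add(Mul(C, Pow(K, -1)), Mul(-377366, Pow(Add(-210045, Mul(-1, m)), -1))) = Add(Mul(Mul(2, Pow(27499, Rational(1, 2))), Pow(-192573, -1)), Mul(-377366, Pow(Add(-210045, Mul(-1, 136900)), -1))) = Add(Mul(Mul(2, Pow(27499, Rational(1, 2))), Rational(-1, 192573)), Mul(-377366, Pow(Add(-210045, -136900), -1))) = Add(Mul(Rational(-2, 192573), Pow(27499, Rational(1, 2))), Mul(-377366, Pow(-346945, -1))) = Add(Mul(Rational(-2, 192573), Pow(27499, Rational(1, 2))), Mul(-377366, Rational(-1, 346945))) = Add(Mul(Rational(-2, 192573), Pow(27499, Rational(1, 2))), Rational(377366, 346945)) = Add(Rational(377366, 346945), Mul(Rational(-2, 192573), Pow(27499, Rational(1, 2))))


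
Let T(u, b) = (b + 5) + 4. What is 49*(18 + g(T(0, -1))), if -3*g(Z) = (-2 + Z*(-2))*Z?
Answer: 3234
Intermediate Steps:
T(u, b) = 9 + b (T(u, b) = (5 + b) + 4 = 9 + b)
g(Z) = -Z*(-2 - 2*Z)/3 (g(Z) = -(-2 + Z*(-2))*Z/3 = -(-2 - 2*Z)*Z/3 = -Z*(-2 - 2*Z)/3)
49*(18 + g(T(0, -1))) = 49*(18 + 2*(9 - 1)*(1 + (9 - 1))/3) = 49*(18 + (⅔)*8*(1 + 8)) = 49*(18 + (⅔)*8*9) = 49*(18 + 48) = 49*66 = 3234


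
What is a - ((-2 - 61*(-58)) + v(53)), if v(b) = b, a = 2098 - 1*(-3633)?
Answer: 2142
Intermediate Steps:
a = 5731 (a = 2098 + 3633 = 5731)
a - ((-2 - 61*(-58)) + v(53)) = 5731 - ((-2 - 61*(-58)) + 53) = 5731 - ((-2 + 3538) + 53) = 5731 - (3536 + 53) = 5731 - 1*3589 = 5731 - 3589 = 2142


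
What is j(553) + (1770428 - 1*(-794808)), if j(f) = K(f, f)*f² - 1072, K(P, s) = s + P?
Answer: 340788918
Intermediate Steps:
K(P, s) = P + s
j(f) = -1072 + 2*f³ (j(f) = (f + f)*f² - 1072 = (2*f)*f² - 1072 = 2*f³ - 1072 = -1072 + 2*f³)
j(553) + (1770428 - 1*(-794808)) = (-1072 + 2*553³) + (1770428 - 1*(-794808)) = (-1072 + 2*169112377) + (1770428 + 794808) = (-1072 + 338224754) + 2565236 = 338223682 + 2565236 = 340788918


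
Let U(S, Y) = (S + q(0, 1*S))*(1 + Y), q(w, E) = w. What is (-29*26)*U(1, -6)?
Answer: 3770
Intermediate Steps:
U(S, Y) = S*(1 + Y) (U(S, Y) = (S + 0)*(1 + Y) = S*(1 + Y))
(-29*26)*U(1, -6) = (-29*26)*(1*(1 - 6)) = -754*(-5) = 3770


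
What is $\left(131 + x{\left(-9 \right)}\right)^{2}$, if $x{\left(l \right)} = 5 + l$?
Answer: $16129$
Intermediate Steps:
$\left(131 + x{\left(-9 \right)}\right)^{2} = \left(131 + \left(5 - 9\right)\right)^{2} = \left(131 - 4\right)^{2} = 127^{2} = 16129$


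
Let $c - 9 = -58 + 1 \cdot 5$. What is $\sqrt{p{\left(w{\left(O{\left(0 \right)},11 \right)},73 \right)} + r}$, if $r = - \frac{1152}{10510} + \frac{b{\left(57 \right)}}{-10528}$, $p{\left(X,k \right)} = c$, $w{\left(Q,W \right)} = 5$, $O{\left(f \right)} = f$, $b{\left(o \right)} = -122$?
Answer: $\frac{i \sqrt{2108998770754155}}{6915580} \approx 6.6406 i$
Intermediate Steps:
$c = -44$ ($c = 9 + \left(-58 + 1 \cdot 5\right) = 9 + \left(-58 + 5\right) = 9 - 53 = -44$)
$p{\left(X,k \right)} = -44$
$r = - \frac{2711509}{27662320}$ ($r = - \frac{1152}{10510} - \frac{122}{-10528} = \left(-1152\right) \frac{1}{10510} - - \frac{61}{5264} = - \frac{576}{5255} + \frac{61}{5264} = - \frac{2711509}{27662320} \approx -0.098022$)
$\sqrt{p{\left(w{\left(O{\left(0 \right)},11 \right)},73 \right)} + r} = \sqrt{-44 - \frac{2711509}{27662320}} = \sqrt{- \frac{1219853589}{27662320}} = \frac{i \sqrt{2108998770754155}}{6915580}$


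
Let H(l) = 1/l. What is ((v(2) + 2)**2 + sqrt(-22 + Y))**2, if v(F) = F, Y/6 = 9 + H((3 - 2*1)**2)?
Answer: (16 + sqrt(38))**2 ≈ 491.26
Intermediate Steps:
Y = 60 (Y = 6*(9 + 1/((3 - 2*1)**2)) = 6*(9 + 1/((3 - 2)**2)) = 6*(9 + 1/(1**2)) = 6*(9 + 1/1) = 6*(9 + 1) = 6*10 = 60)
((v(2) + 2)**2 + sqrt(-22 + Y))**2 = ((2 + 2)**2 + sqrt(-22 + 60))**2 = (4**2 + sqrt(38))**2 = (16 + sqrt(38))**2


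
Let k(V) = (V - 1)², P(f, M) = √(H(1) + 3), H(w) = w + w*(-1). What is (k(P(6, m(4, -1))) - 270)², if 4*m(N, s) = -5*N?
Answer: 70768 + 1064*√3 ≈ 72611.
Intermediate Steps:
m(N, s) = -5*N/4 (m(N, s) = (-5*N)/4 = -5*N/4)
H(w) = 0 (H(w) = w - w = 0)
P(f, M) = √3 (P(f, M) = √(0 + 3) = √3)
k(V) = (-1 + V)²
(k(P(6, m(4, -1))) - 270)² = ((-1 + √3)² - 270)² = (-270 + (-1 + √3)²)²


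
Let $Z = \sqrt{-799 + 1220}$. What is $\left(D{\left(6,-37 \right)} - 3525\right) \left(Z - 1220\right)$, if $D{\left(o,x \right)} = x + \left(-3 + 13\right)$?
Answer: $4333440 - 3552 \sqrt{421} \approx 4.2606 \cdot 10^{6}$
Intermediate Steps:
$Z = \sqrt{421} \approx 20.518$
$D{\left(o,x \right)} = 10 + x$ ($D{\left(o,x \right)} = x + 10 = 10 + x$)
$\left(D{\left(6,-37 \right)} - 3525\right) \left(Z - 1220\right) = \left(\left(10 - 37\right) - 3525\right) \left(\sqrt{421} - 1220\right) = \left(-27 - 3525\right) \left(-1220 + \sqrt{421}\right) = - 3552 \left(-1220 + \sqrt{421}\right) = 4333440 - 3552 \sqrt{421}$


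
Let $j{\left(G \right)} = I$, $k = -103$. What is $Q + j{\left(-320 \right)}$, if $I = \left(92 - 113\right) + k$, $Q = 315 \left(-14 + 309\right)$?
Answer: $92801$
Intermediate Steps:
$Q = 92925$ ($Q = 315 \cdot 295 = 92925$)
$I = -124$ ($I = \left(92 - 113\right) - 103 = -21 - 103 = -124$)
$j{\left(G \right)} = -124$
$Q + j{\left(-320 \right)} = 92925 - 124 = 92801$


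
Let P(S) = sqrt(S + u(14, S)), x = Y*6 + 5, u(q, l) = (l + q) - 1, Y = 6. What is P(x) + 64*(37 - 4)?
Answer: 2112 + sqrt(95) ≈ 2121.7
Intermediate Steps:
u(q, l) = -1 + l + q
x = 41 (x = 6*6 + 5 = 36 + 5 = 41)
P(S) = sqrt(13 + 2*S) (P(S) = sqrt(S + (-1 + S + 14)) = sqrt(S + (13 + S)) = sqrt(13 + 2*S))
P(x) + 64*(37 - 4) = sqrt(13 + 2*41) + 64*(37 - 4) = sqrt(13 + 82) + 64*33 = sqrt(95) + 2112 = 2112 + sqrt(95)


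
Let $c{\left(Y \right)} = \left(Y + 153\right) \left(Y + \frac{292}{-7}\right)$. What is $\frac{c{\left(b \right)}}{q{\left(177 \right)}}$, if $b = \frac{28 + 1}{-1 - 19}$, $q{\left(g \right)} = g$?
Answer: $- \frac{2616619}{70800} \approx -36.958$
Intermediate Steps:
$b = - \frac{29}{20}$ ($b = \frac{29}{-20} = 29 \left(- \frac{1}{20}\right) = - \frac{29}{20} \approx -1.45$)
$c{\left(Y \right)} = \left(153 + Y\right) \left(- \frac{292}{7} + Y\right)$ ($c{\left(Y \right)} = \left(153 + Y\right) \left(Y + 292 \left(- \frac{1}{7}\right)\right) = \left(153 + Y\right) \left(Y - \frac{292}{7}\right) = \left(153 + Y\right) \left(- \frac{292}{7} + Y\right)$)
$\frac{c{\left(b \right)}}{q{\left(177 \right)}} = \frac{- \frac{44676}{7} + \left(- \frac{29}{20}\right)^{2} + \frac{779}{7} \left(- \frac{29}{20}\right)}{177} = \left(- \frac{44676}{7} + \frac{841}{400} - \frac{22591}{140}\right) \frac{1}{177} = \left(- \frac{2616619}{400}\right) \frac{1}{177} = - \frac{2616619}{70800}$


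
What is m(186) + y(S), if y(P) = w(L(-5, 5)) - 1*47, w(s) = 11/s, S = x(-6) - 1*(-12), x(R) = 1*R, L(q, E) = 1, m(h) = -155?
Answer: -191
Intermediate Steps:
x(R) = R
S = 6 (S = -6 - 1*(-12) = -6 + 12 = 6)
y(P) = -36 (y(P) = 11/1 - 1*47 = 11*1 - 47 = 11 - 47 = -36)
m(186) + y(S) = -155 - 36 = -191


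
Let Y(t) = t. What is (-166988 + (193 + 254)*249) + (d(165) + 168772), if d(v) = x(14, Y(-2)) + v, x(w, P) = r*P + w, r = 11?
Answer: 113244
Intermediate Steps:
x(w, P) = w + 11*P (x(w, P) = 11*P + w = w + 11*P)
d(v) = -8 + v (d(v) = (14 + 11*(-2)) + v = (14 - 22) + v = -8 + v)
(-166988 + (193 + 254)*249) + (d(165) + 168772) = (-166988 + (193 + 254)*249) + ((-8 + 165) + 168772) = (-166988 + 447*249) + (157 + 168772) = (-166988 + 111303) + 168929 = -55685 + 168929 = 113244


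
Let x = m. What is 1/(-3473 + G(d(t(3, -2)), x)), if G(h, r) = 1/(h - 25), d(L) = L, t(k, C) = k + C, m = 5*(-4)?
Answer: -24/83353 ≈ -0.00028793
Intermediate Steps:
m = -20
t(k, C) = C + k
x = -20
G(h, r) = 1/(-25 + h)
1/(-3473 + G(d(t(3, -2)), x)) = 1/(-3473 + 1/(-25 + (-2 + 3))) = 1/(-3473 + 1/(-25 + 1)) = 1/(-3473 + 1/(-24)) = 1/(-3473 - 1/24) = 1/(-83353/24) = -24/83353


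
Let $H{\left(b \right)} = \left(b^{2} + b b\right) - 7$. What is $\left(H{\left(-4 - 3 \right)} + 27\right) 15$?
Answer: $1770$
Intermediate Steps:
$H{\left(b \right)} = -7 + 2 b^{2}$ ($H{\left(b \right)} = \left(b^{2} + b^{2}\right) - 7 = 2 b^{2} - 7 = -7 + 2 b^{2}$)
$\left(H{\left(-4 - 3 \right)} + 27\right) 15 = \left(\left(-7 + 2 \left(-4 - 3\right)^{2}\right) + 27\right) 15 = \left(\left(-7 + 2 \left(-7\right)^{2}\right) + 27\right) 15 = \left(\left(-7 + 2 \cdot 49\right) + 27\right) 15 = \left(\left(-7 + 98\right) + 27\right) 15 = \left(91 + 27\right) 15 = 118 \cdot 15 = 1770$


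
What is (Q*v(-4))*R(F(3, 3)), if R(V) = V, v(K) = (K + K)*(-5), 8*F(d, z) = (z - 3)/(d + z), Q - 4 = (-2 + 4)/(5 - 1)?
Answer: 0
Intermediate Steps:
Q = 9/2 (Q = 4 + (-2 + 4)/(5 - 1) = 4 + 2/4 = 4 + 2*(1/4) = 4 + 1/2 = 9/2 ≈ 4.5000)
F(d, z) = (-3 + z)/(8*(d + z)) (F(d, z) = ((z - 3)/(d + z))/8 = ((-3 + z)/(d + z))/8 = (-3 + z)/(8*(d + z)))
v(K) = -10*K (v(K) = (2*K)*(-5) = -10*K)
(Q*v(-4))*R(F(3, 3)) = (9*(-10*(-4))/2)*((-3 + 3)/(8*(3 + 3))) = ((9/2)*40)*((1/8)*0/6) = 180*((1/8)*(1/6)*0) = 180*0 = 0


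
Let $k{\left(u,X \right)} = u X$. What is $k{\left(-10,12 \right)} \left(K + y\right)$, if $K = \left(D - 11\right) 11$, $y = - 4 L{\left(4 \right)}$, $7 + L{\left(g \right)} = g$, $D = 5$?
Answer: $6480$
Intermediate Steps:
$k{\left(u,X \right)} = X u$
$L{\left(g \right)} = -7 + g$
$y = 12$ ($y = - 4 \left(-7 + 4\right) = \left(-4\right) \left(-3\right) = 12$)
$K = -66$ ($K = \left(5 - 11\right) 11 = \left(-6\right) 11 = -66$)
$k{\left(-10,12 \right)} \left(K + y\right) = 12 \left(-10\right) \left(-66 + 12\right) = \left(-120\right) \left(-54\right) = 6480$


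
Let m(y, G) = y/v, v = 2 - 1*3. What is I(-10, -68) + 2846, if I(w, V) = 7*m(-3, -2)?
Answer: 2867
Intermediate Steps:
v = -1 (v = 2 - 3 = -1)
m(y, G) = -y (m(y, G) = y/(-1) = y*(-1) = -y)
I(w, V) = 21 (I(w, V) = 7*(-1*(-3)) = 7*3 = 21)
I(-10, -68) + 2846 = 21 + 2846 = 2867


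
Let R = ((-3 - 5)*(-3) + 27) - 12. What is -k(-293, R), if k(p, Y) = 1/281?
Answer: -1/281 ≈ -0.0035587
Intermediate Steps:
R = 39 (R = (-8*(-3) + 27) - 12 = (24 + 27) - 12 = 51 - 12 = 39)
k(p, Y) = 1/281
-k(-293, R) = -1*1/281 = -1/281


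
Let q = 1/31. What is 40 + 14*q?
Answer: 1254/31 ≈ 40.452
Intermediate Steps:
q = 1/31 ≈ 0.032258
40 + 14*q = 40 + 14*(1/31) = 40 + 14/31 = 1254/31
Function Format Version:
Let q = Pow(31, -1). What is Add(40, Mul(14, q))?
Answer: Rational(1254, 31) ≈ 40.452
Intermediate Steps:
q = Rational(1, 31) ≈ 0.032258
Add(40, Mul(14, q)) = Add(40, Mul(14, Rational(1, 31))) = Add(40, Rational(14, 31)) = Rational(1254, 31)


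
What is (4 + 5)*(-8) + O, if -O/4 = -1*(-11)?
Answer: -116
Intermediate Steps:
O = -44 (O = -(-4)*(-11) = -4*11 = -44)
(4 + 5)*(-8) + O = (4 + 5)*(-8) - 44 = 9*(-8) - 44 = -72 - 44 = -116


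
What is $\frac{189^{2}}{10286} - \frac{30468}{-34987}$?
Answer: $\frac{1563164475}{359876282} \approx 4.3436$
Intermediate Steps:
$\frac{189^{2}}{10286} - \frac{30468}{-34987} = 35721 \cdot \frac{1}{10286} - - \frac{30468}{34987} = \frac{35721}{10286} + \frac{30468}{34987} = \frac{1563164475}{359876282}$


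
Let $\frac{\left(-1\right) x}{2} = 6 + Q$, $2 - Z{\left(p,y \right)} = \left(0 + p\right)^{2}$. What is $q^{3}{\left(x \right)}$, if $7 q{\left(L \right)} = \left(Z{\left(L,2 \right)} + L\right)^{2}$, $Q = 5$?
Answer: $47784725839872$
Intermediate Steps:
$Z{\left(p,y \right)} = 2 - p^{2}$ ($Z{\left(p,y \right)} = 2 - \left(0 + p\right)^{2} = 2 - p^{2}$)
$x = -22$ ($x = - 2 \left(6 + 5\right) = \left(-2\right) 11 = -22$)
$q{\left(L \right)} = \frac{\left(2 + L - L^{2}\right)^{2}}{7}$ ($q{\left(L \right)} = \frac{\left(\left(2 - L^{2}\right) + L\right)^{2}}{7} = \frac{\left(2 + L - L^{2}\right)^{2}}{7}$)
$q^{3}{\left(x \right)} = \left(\frac{\left(2 - 22 - \left(-22\right)^{2}\right)^{2}}{7}\right)^{3} = \left(\frac{\left(2 - 22 - 484\right)^{2}}{7}\right)^{3} = \left(\frac{\left(-504\right)^{2}}{7}\right)^{3} = \left(\frac{1}{7} \cdot 254016\right)^{3} = 36288^{3} = 47784725839872$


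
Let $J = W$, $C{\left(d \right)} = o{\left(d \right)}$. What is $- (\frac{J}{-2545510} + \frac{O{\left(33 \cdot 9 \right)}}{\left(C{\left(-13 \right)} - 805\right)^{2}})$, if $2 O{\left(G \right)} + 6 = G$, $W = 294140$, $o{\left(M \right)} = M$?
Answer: $\frac{3571741121}{30968396968} \approx 0.11533$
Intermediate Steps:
$C{\left(d \right)} = d$
$J = 294140$
$O{\left(G \right)} = -3 + \frac{G}{2}$
$- (\frac{J}{-2545510} + \frac{O{\left(33 \cdot 9 \right)}}{\left(C{\left(-13 \right)} - 805\right)^{2}}) = - (\frac{294140}{-2545510} + \frac{-3 + \frac{33 \cdot 9}{2}}{\left(-13 - 805\right)^{2}}) = - (294140 \left(- \frac{1}{2545510}\right) + \frac{-3 + \frac{1}{2} \cdot 297}{\left(-818\right)^{2}}) = - (- \frac{2674}{23141} + \frac{-3 + \frac{297}{2}}{669124}) = - (- \frac{2674}{23141} + \frac{291}{2} \cdot \frac{1}{669124}) = - (- \frac{2674}{23141} + \frac{291}{1338248}) = \left(-1\right) \left(- \frac{3571741121}{30968396968}\right) = \frac{3571741121}{30968396968}$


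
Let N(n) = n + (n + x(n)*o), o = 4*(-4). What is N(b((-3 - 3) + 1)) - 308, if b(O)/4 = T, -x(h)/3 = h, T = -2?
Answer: -708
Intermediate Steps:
x(h) = -3*h
b(O) = -8 (b(O) = 4*(-2) = -8)
o = -16
N(n) = 50*n (N(n) = n + (n - 3*n*(-16)) = n + (n + 48*n) = n + 49*n = 50*n)
N(b((-3 - 3) + 1)) - 308 = 50*(-8) - 308 = -400 - 308 = -708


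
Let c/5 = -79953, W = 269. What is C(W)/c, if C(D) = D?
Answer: -269/399765 ≈ -0.00067290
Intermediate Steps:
c = -399765 (c = 5*(-79953) = -399765)
C(W)/c = 269/(-399765) = 269*(-1/399765) = -269/399765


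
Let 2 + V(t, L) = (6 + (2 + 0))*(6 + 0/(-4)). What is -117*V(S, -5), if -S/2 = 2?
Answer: -5382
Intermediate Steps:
S = -4 (S = -2*2 = -4)
V(t, L) = 46 (V(t, L) = -2 + (6 + (2 + 0))*(6 + 0/(-4)) = -2 + (6 + 2)*(6 + 0*(-1/4)) = -2 + 8*(6 + 0) = -2 + 8*6 = -2 + 48 = 46)
-117*V(S, -5) = -117*46 = -5382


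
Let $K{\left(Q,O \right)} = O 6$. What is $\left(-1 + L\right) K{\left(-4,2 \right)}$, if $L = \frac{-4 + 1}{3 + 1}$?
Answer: $-21$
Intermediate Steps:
$K{\left(Q,O \right)} = 6 O$
$L = - \frac{3}{4} \approx -0.75$
$\left(-1 + L\right) K{\left(-4,2 \right)} = \left(-1 - \frac{3}{4}\right) 6 \cdot 2 = \left(- \frac{7}{4}\right) 12 = -21$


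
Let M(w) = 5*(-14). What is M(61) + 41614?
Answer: 41544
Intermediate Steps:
M(w) = -70
M(61) + 41614 = -70 + 41614 = 41544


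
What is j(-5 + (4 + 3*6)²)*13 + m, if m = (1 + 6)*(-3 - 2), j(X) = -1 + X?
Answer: 6179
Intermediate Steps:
m = -35 (m = 7*(-5) = -35)
j(-5 + (4 + 3*6)²)*13 + m = (-1 + (-5 + (4 + 3*6)²))*13 - 35 = (-1 + (-5 + (4 + 18)²))*13 - 35 = (-1 + (-5 + 22²))*13 - 35 = (-1 + (-5 + 484))*13 - 35 = (-1 + 479)*13 - 35 = 478*13 - 35 = 6214 - 35 = 6179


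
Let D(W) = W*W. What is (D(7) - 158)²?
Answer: 11881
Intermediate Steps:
D(W) = W²
(D(7) - 158)² = (7² - 158)² = (49 - 158)² = (-109)² = 11881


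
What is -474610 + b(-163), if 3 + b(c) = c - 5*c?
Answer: -473961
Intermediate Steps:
b(c) = -3 - 4*c (b(c) = -3 + (c - 5*c) = -3 - 4*c)
-474610 + b(-163) = -474610 + (-3 - 4*(-163)) = -474610 + (-3 + 652) = -474610 + 649 = -473961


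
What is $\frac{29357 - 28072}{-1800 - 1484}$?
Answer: $- \frac{1285}{3284} \approx -0.39129$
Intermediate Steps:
$\frac{29357 - 28072}{-1800 - 1484} = \frac{1285}{-3284} = 1285 \left(- \frac{1}{3284}\right) = - \frac{1285}{3284}$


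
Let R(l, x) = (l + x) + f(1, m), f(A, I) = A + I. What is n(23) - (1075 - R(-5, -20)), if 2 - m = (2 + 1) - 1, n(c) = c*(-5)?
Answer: -1214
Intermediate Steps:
n(c) = -5*c
m = 0 (m = 2 - ((2 + 1) - 1) = 2 - (3 - 1) = 2 - 1*2 = 2 - 2 = 0)
R(l, x) = 1 + l + x (R(l, x) = (l + x) + (1 + 0) = (l + x) + 1 = 1 + l + x)
n(23) - (1075 - R(-5, -20)) = -5*23 - (1075 - (1 - 5 - 20)) = -115 - (1075 - 1*(-24)) = -115 - (1075 + 24) = -115 - 1*1099 = -115 - 1099 = -1214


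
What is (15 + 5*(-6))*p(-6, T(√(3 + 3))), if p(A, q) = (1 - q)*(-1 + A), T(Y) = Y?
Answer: 105 - 105*√6 ≈ -152.20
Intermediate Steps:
(15 + 5*(-6))*p(-6, T(√(3 + 3))) = (15 + 5*(-6))*(-1 - 6 + √(3 + 3) - 1*(-6)*√(3 + 3)) = (15 - 30)*(-1 - 6 + √6 - 1*(-6)*√6) = -15*(-1 - 6 + √6 + 6*√6) = -15*(-7 + 7*√6) = 105 - 105*√6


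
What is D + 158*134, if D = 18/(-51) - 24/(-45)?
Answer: 5398906/255 ≈ 21172.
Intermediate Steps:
D = 46/255 (D = 18*(-1/51) - 24*(-1/45) = -6/17 + 8/15 = 46/255 ≈ 0.18039)
D + 158*134 = 46/255 + 158*134 = 46/255 + 21172 = 5398906/255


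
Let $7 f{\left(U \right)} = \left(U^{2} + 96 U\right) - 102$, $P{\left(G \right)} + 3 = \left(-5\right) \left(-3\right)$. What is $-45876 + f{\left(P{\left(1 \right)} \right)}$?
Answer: $- \frac{319938}{7} \approx -45705.0$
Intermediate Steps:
$P{\left(G \right)} = 12$ ($P{\left(G \right)} = -3 - -15 = -3 + 15 = 12$)
$f{\left(U \right)} = - \frac{102}{7} + \frac{U^{2}}{7} + \frac{96 U}{7}$ ($f{\left(U \right)} = \frac{\left(U^{2} + 96 U\right) - 102}{7} = \frac{-102 + U^{2} + 96 U}{7} = - \frac{102}{7} + \frac{U^{2}}{7} + \frac{96 U}{7}$)
$-45876 + f{\left(P{\left(1 \right)} \right)} = -45876 + \left(- \frac{102}{7} + \frac{12^{2}}{7} + \frac{96}{7} \cdot 12\right) = -45876 + \left(- \frac{102}{7} + \frac{1}{7} \cdot 144 + \frac{1152}{7}\right) = -45876 + \left(- \frac{102}{7} + \frac{144}{7} + \frac{1152}{7}\right) = -45876 + \frac{1194}{7} = - \frac{319938}{7}$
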